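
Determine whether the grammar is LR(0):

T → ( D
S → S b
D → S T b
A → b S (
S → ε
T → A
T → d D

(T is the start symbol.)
A grammar is LR(0) if no state in the canonical LR(0) collection has:
  - both a shift item (dot before a terminal) and a complete item (shift-reduce conflict), or
  - two or more complete items (reduce-reduce conflict; the accept item [T' → T .] counts as a complete item here).

Augment with T' → T and build the canonical LR(0) collection (I0 = CLOSURE({[T' → . T]}), then GOTO on every symbol after a dot until no new states appear). It has 15 states:
  I0: { [A → . b S (], [T → . ( D], [T → . A], [T → . d D], [T' → . T] }  — shift
  I1: { [D → . S T b], [S → . S b], [S → .], [T → ( . D] }  — reduce
  I2: { [T → A .] }  — reduce
  I3: { [T' → T .] }  — accept
  I4: { [A → b . S (], [S → . S b], [S → .] }  — reduce
  I5: { [D → . S T b], [S → . S b], [S → .], [T → d . D] }  — reduce
  I6: { [T → d D .] }  — reduce
  I7: { [A → . b S (], [D → S . T b], [S → S . b], [T → . ( D], [T → . A], [T → . d D] }  — shift
  I8: { [D → S T . b] }  — shift
  I9: { [A → b . S (], [S → . S b], [S → .], [S → S b .] }  — 2 reduces
  I10: { [A → b S . (], [S → S . b] }  — shift
  I11: { [A → b S ( .] }  — reduce
  I12: { [S → S b .] }  — reduce
  I13: { [D → S T b .] }  — reduce
  I14: { [T → ( D .] }  — reduce

Conflict in state I9:
  Reduce-reduce conflict: [S → .] and [S → S b .]
So the grammar is NOT LR(0).

Answer: No. Reduce-reduce conflict: [S → .] and [S → S b .]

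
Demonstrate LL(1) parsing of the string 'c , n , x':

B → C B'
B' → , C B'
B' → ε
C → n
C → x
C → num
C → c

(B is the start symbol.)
Stack is shown with the top on the left.

Stack     Input        Action
-----------------------------
B $       c , n , x $  output B → C B'
C B' $    c , n , x $  output C → c
c B' $    c , n , x $  match 'c'
B' $      , n , x $    output B' → , C B'
, C B' $  , n , x $    match ','
C B' $    n , x $      output C → n
n B' $    n , x $      match 'n'
B' $      , x $        output B' → , C B'
, C B' $  , x $        match ','
C B' $    x $          output C → x
x B' $    x $          match 'x'
B' $      $            output B' → ε
$         $            accept

The string is accepted.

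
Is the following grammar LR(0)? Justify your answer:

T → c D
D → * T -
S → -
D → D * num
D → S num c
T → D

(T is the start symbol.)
A grammar is LR(0) if no state in the canonical LR(0) collection has:
  - both a shift item (dot before a terminal) and a complete item (shift-reduce conflict), or
  - two or more complete items (reduce-reduce conflict; the accept item [T' → T .] counts as a complete item here).

Augment with T' → T and build the canonical LR(0) collection (I0 = CLOSURE({[T' → . T]}), then GOTO on every symbol after a dot until no new states appear). It has 14 states:
  I0: { [D → . * T -], [D → . D * num], [D → . S num c], [S → . -], [T → . D], [T → . c D], [T' → . T] }  — shift
  I1: { [D → * . T -], [D → . * T -], [D → . D * num], [D → . S num c], [S → . -], [T → . D], [T → . c D] }  — shift
  I2: { [S → - .] }  — reduce
  I3: { [D → D . * num], [T → D .] }  — shift, reduce
  I4: { [D → S . num c] }  — shift
  I5: { [T' → T .] }  — accept
  I6: { [D → . * T -], [D → . D * num], [D → . S num c], [S → . -], [T → c . D] }  — shift
  I7: { [D → D . * num], [T → c D .] }  — shift, reduce
  I8: { [D → D * . num] }  — shift
  I9: { [D → D * num .] }  — reduce
  I10: { [D → S num . c] }  — shift
  I11: { [D → S num c .] }  — reduce
  I12: { [D → * T . -] }  — shift
  I13: { [D → * T - .] }  — reduce

Conflict in state I3:
  Shift-reduce conflict between [T → D .] and [D → D . * num]
So the grammar is NOT LR(0).

Answer: No. Shift-reduce conflict between [T → D .] and [D → D . * num]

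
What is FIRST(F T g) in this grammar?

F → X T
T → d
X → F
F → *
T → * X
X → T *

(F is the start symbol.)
FIRST sets of the non-terminals involved (from the grammar, by fixed-point iteration):
  FIRST(F) = { '*', 'd' }

To compute FIRST(F T g), process the symbols left to right:
Symbol F is a non-terminal. Add FIRST(F) \ {ε} = { '*', 'd' }
F is not nullable (ε ∉ FIRST(F)), so stop here.
FIRST(F T g) = { '*', 'd' }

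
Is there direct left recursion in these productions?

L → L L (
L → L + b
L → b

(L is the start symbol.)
Direct left recursion occurs when N → N α for some non-terminal N (the right-hand side begins with the left-hand side itself).

L → L L (: LEFT RECURSIVE (starts with L)
L → L + b: LEFT RECURSIVE (starts with L)
L → b: starts with b

The grammar has direct left recursion on: L.

Answer: Yes, L is left-recursive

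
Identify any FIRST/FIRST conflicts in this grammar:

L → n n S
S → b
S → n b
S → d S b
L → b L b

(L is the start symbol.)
Productions for L:
  L → n n S: FIRST = { 'n' }
  L → b L b: FIRST = { 'b' }
Productions for S:
  S → b: FIRST = { 'b' }
  S → n b: FIRST = { 'n' }
  S → d S b: FIRST = { 'd' }

All alternatives of each non-terminal have pairwise disjoint FIRST sets.

Answer: No FIRST/FIRST conflicts.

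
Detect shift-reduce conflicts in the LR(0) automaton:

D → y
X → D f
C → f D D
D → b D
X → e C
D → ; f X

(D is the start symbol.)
Augment with D' → D and build the canonical LR(0) collection (I0 = CLOSURE({[D' → . D]}), then GOTO on every symbol after a dot until no new states appear). It has 15 states:
  I0: { [D → . ; f X], [D → . b D], [D → . y], [D' → . D] }  — shift
  I1: { [D → ; . f X] }  — shift
  I2: { [D' → D .] }  — accept
  I3: { [D → . ; f X], [D → . b D], [D → . y], [D → b . D] }  — shift
  I4: { [D → y .] }  — reduce
  I5: { [D → b D .] }  — reduce
  I6: { [D → . ; f X], [D → . b D], [D → . y], [D → ; f . X], [X → . D f], [X → . e C] }  — shift
  I7: { [X → D . f] }  — shift
  I8: { [D → ; f X .] }  — reduce
  I9: { [C → . f D D], [X → e . C] }  — shift
  I10: { [X → e C .] }  — reduce
  I11: { [C → f . D D], [D → . ; f X], [D → . b D], [D → . y] }  — shift
  I12: { [C → f D . D], [D → . ; f X], [D → . b D], [D → . y] }  — shift
  I13: { [C → f D D .] }  — reduce
  I14: { [X → D f .] }  — reduce

No state contains both a complete item and a shift item.

Answer: No shift-reduce conflicts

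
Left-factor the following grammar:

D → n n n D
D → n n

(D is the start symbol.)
Left-factoring transforms A → αβ₁ | αβ₂ into A → αA' and A' → β₁ | β₂
(α is the longest common prefix among the alternatives). Repeat until
no nonterminal has two alternatives with a common prefix.

Round 1: D has alternatives sharing prefix 'n n'. Introduce D': D → n n D'
  Add: D' → n D
  Add: D' → ε

No remaining common prefixes — done.

Resulting grammar:
D → n n D'
D' → n D
D' → ε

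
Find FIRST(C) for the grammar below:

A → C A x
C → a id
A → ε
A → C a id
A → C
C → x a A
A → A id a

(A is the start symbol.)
{ 'a', 'x' }

To compute FIRST(C), examine every production with C on the left-hand side, reading each right-hand side left to right until a non-nullable symbol is reached.

From C → a id:
  - a is a terminal: add 'a' and stop
From C → x a A:
  - x is a terminal: add 'x' and stop

Collecting: FIRST(C) = { 'a', 'x' }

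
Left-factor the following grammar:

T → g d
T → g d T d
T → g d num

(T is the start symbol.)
T → g d T'
T' → ε
T' → T d
T' → num

Left-factoring transforms A → αβ₁ | αβ₂ into A → αA' and A' → β₁ | β₂
(α is the longest common prefix among the alternatives). Repeat until
no nonterminal has two alternatives with a common prefix.

Round 1: T has alternatives sharing prefix 'g d'. Introduce T': T → g d T'
  Add: T' → ε
  Add: T' → T d
  Add: T' → num

No remaining common prefixes — done.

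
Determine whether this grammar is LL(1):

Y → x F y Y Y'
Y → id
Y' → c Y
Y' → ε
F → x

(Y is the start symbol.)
Relevant sets:
  FOLLOW(Y') = { $, 'c' }

For Y:
  PREDICT(Y → x F y Y Y') = { 'x' }
  PREDICT(Y → id) = { 'id' }
For Y':
  PREDICT(Y' → c Y) = { 'c' }
  PREDICT(Y' → ε) = { $, 'c' }
F has a single production, so nothing to check there.

Conflict found: Predict set conflict for Y': { 'c' }
The grammar is NOT LL(1).

Answer: No. Predict set conflict for Y': { 'c' }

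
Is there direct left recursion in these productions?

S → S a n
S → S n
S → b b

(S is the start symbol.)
Direct left recursion occurs when N → N α for some non-terminal N (the right-hand side begins with the left-hand side itself).

S → S a n: LEFT RECURSIVE (starts with S)
S → S n: LEFT RECURSIVE (starts with S)
S → b b: starts with b

The grammar has direct left recursion on: S.

Answer: Yes, S is left-recursive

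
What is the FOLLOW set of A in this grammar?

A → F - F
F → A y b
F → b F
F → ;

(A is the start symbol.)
A is the start symbol, so $ ∈ FOLLOW(A).
In F → A y b: A is followed by y b, add FIRST(y b) \ {ε} = { 'y' }

Taking the union: FOLLOW(A) = { $, 'y' }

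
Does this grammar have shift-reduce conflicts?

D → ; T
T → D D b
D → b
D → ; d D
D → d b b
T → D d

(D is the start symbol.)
Yes — I11: [D → b .] vs [D → d b . b]; I13: [T → D d .] vs [D → d . b b]

Augment with D' → D and build the canonical LR(0) collection (I0 = CLOSURE({[D' → . D]}), then GOTO on every symbol after a dot until no new states appear). It has 15 states:
  I0: { [D → . ; T], [D → . ; d D], [D → . b], [D → . d b b], [D' → . D] }  — shift
  I1: { [D → . ; T], [D → . ; d D], [D → . b], [D → . d b b], [D → ; . T], [D → ; . d D], [T → . D D b], [T → . D d] }  — shift
  I2: { [D' → D .] }  — accept
  I3: { [D → b .] }  — reduce
  I4: { [D → d . b b] }  — shift
  I5: { [D → d b . b] }  — shift
  I6: { [D → d b b .] }  — reduce
  I7: { [D → . ; T], [D → . ; d D], [D → . b], [D → . d b b], [T → D . D b], [T → D . d] }  — shift
  I8: { [D → ; T .] }  — reduce
  I9: { [D → . ; T], [D → . ; d D], [D → . b], [D → . d b b], [D → ; d . D], [D → d . b b] }  — shift
  I10: { [D → ; d D .] }  — reduce
  I11: { [D → b .], [D → d b . b] }  — shift, reduce
  I12: { [T → D D . b] }  — shift
  I13: { [D → d . b b], [T → D d .] }  — shift, reduce
  I14: { [T → D D b .] }  — reduce

I11 contains reduce item [D → b .] and shift item [D → d b . b] — shift-reduce conflict.
I13 contains reduce item [T → D d .] and shift item [D → d . b b] — shift-reduce conflict.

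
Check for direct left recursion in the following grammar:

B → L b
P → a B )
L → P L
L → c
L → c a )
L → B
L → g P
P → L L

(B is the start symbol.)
Direct left recursion occurs when N → N α for some non-terminal N (the right-hand side begins with the left-hand side itself).

B → L b: starts with L
P → a B ): starts with a
L → P L: starts with P
L → c: starts with c
L → c a ): starts with c
L → B: starts with B
L → g P: starts with g
P → L L: starts with L

No direct left recursion found.

Answer: No direct left recursion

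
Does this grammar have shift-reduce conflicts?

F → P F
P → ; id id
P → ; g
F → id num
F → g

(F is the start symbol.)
No shift-reduce conflicts

Augment with F' → F and build the canonical LR(0) collection (I0 = CLOSURE({[F' → . F]}), then GOTO on every symbol after a dot until no new states appear). It has 11 states:
  I0: { [F → . P F], [F → . g], [F → . id num], [F' → . F], [P → . ; g], [P → . ; id id] }  — shift
  I1: { [P → ; . g], [P → ; . id id] }  — shift
  I2: { [F' → F .] }  — accept
  I3: { [F → . P F], [F → . g], [F → . id num], [F → P . F], [P → . ; g], [P → . ; id id] }  — shift
  I4: { [F → g .] }  — reduce
  I5: { [F → id . num] }  — shift
  I6: { [F → id num .] }  — reduce
  I7: { [F → P F .] }  — reduce
  I8: { [P → ; g .] }  — reduce
  I9: { [P → ; id . id] }  — shift
  I10: { [P → ; id id .] }  — reduce

No state contains both a complete item and a shift item.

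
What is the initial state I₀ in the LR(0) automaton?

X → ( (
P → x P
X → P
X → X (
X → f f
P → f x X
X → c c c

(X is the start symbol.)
First, augment the grammar with X' → X
I₀ = CLOSURE({ [X' → . X] }):
  [X' → . X] has the dot before X: add [X → . ( (], [X → . P], [X → . X (], [X → . f f], [X → . c c c]
  [X → . P] has the dot before P: add [P → . x P], [P → . f x X]
No further items can be added.

I₀ = { [P → . f x X], [P → . x P], [X → . ( (], [X → . P], [X → . X (], [X → . c c c], [X → . f f], [X' → . X] }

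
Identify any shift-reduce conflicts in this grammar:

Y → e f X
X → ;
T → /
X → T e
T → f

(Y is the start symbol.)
No shift-reduce conflicts

Augment with Y' → Y and build the canonical LR(0) collection (I0 = CLOSURE({[Y' → . Y]}), then GOTO on every symbol after a dot until no new states appear). It has 10 states:
  I0: { [Y → . e f X], [Y' → . Y] }  — shift
  I1: { [Y' → Y .] }  — accept
  I2: { [Y → e . f X] }  — shift
  I3: { [T → . /], [T → . f], [X → . ;], [X → . T e], [Y → e f . X] }  — shift
  I4: { [T → / .] }  — reduce
  I5: { [X → ; .] }  — reduce
  I6: { [X → T . e] }  — shift
  I7: { [Y → e f X .] }  — reduce
  I8: { [T → f .] }  — reduce
  I9: { [X → T e .] }  — reduce

No state contains both a complete item and a shift item.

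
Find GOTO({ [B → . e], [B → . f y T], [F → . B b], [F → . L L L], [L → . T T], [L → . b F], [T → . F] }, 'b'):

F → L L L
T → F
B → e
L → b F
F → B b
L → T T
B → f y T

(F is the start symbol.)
{ [B → . e], [B → . f y T], [F → . B b], [F → . L L L], [L → . T T], [L → . b F], [L → b . F], [T → . F] }

GOTO(I, 'b') = CLOSURE({ [A → αX.β] : [A → α.Xβ] ∈ I, X = 'b' })

Items with dot before 'b', with the dot advanced:
  [L → . b F] → [L → b . F]
Closure of the advanced items:
  [L → b . F] has the dot before F: add [F → . L L L], [F → . B b]
  [F → . L L L] has the dot before L: add [L → . b F], [L → . T T]
  [F → . B b] has the dot before B: add [B → . e], [B → . f y T]
  [L → . T T] has the dot before T: add [T → . F]

GOTO = { [B → . e], [B → . f y T], [F → . B b], [F → . L L L], [L → . T T], [L → . b F], [L → b . F], [T → . F] }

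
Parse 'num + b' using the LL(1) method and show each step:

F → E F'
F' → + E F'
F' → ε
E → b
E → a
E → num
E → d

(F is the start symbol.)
LL(1) parsing maintains a stack (initially the start symbol over $) and the input. At each step: if the stack top is a terminal, match it against the current input token; if it is a non-terminal N, replace it with the RHS of M[N, lookahead] (the unique production whose predict set contains the lookahead).

Stack is shown with the top on the left.

Stack     Input      Action
---------------------------
F $       num + b $  output F → E F'
E F' $    num + b $  output E → num
num F' $  num + b $  match 'num'
F' $      + b $      output F' → + E F'
+ E F' $  + b $      match '+'
E F' $    b $        output E → b
b F' $    b $        match 'b'
F' $      $          output F' → ε
$         $          accept

The string is accepted.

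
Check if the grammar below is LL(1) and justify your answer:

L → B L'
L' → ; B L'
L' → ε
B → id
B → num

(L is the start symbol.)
Yes, the grammar is LL(1).

A grammar is LL(1) if for each non-terminal N with multiple productions, the predict sets of those productions are pairwise disjoint, where PREDICT(N → α) = (FIRST(α) \ {ε}) ∪ (FOLLOW(N) if α ⇒* ε).

Relevant sets:
  FOLLOW(L') = { $ }

For L':
  PREDICT(L' → ';' B L') = { ';' }
  PREDICT(L' → ε) = { $ }
For B:
  PREDICT(B → id) = { 'id' }
  PREDICT(B → num) = { 'num' }
L has a single production, so nothing to check there.

All predict sets are disjoint. The grammar IS LL(1).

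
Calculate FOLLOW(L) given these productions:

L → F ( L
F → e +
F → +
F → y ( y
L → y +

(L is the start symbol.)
{ $ }

To compute FOLLOW(L), find every occurrence of L on a right-hand side N → α L β: add FIRST(β) \ {ε}, and if β is empty or nullable also add FOLLOW(N). Iterate to a fixed point.

L is the start symbol, so $ ∈ FOLLOW(L).
In L → F ( L: L is at the end; this adds FOLLOW(L) to itself — nothing new

Taking the union: FOLLOW(L) = { $ }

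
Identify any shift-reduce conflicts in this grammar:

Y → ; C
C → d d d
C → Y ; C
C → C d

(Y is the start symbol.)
A shift-reduce conflict occurs when an LR(0) state has both:
  - a complete (reduce) item [A → α .] (dot at the end), and
  - a shift item [B → β . c γ] (dot before a terminal).

Augment with Y' → Y and build the canonical LR(0) collection (I0 = CLOSURE({[Y' → . Y]}), then GOTO on every symbol after a dot until no new states appear). It has 11 states:
  I0: { [Y → . ; C], [Y' → . Y] }  — shift
  I1: { [C → . C d], [C → . Y ; C], [C → . d d d], [Y → . ; C], [Y → ; . C] }  — shift
  I2: { [Y' → Y .] }  — accept
  I3: { [C → C . d], [Y → ; C .] }  — shift, reduce
  I4: { [C → Y . ; C] }  — shift
  I5: { [C → d . d d] }  — shift
  I6: { [C → d d . d] }  — shift
  I7: { [C → d d d .] }  — reduce
  I8: { [C → . C d], [C → . Y ; C], [C → . d d d], [C → Y ; . C], [Y → . ; C] }  — shift
  I9: { [C → C . d], [C → Y ; C .] }  — shift, reduce
  I10: { [C → C d .] }  — reduce

I3 contains reduce item [Y → ; C .] and shift item [C → C . d] — shift-reduce conflict.
I9 contains reduce item [C → Y ; C .] and shift item [C → C . d] — shift-reduce conflict.

Answer: Yes — I3: [Y → ; C .] vs [C → C . d]; I9: [C → Y ; C .] vs [C → C . d]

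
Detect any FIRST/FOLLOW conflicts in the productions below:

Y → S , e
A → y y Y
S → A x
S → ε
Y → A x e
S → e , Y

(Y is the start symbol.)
No FIRST/FOLLOW conflicts.

Nullable non-terminals: S.
FIRST sets used below: FIRST(A) = { 'y' }

S: nullable alternative(s) S → ε; FOLLOW(S) = { ',' }
  S → A x: FIRST \ {ε} = { 'y' } — disjoint from FOLLOW(S)
  S → ε: FIRST \ {ε} = { } — this is the only nullable alternative, skip
  S → e , Y: FIRST \ {ε} = { 'e' } — disjoint from FOLLOW(S)

A, Y have no nullable alternative, so no FIRST/FOLLOW check is needed there.

No FIRST/FOLLOW conflicts found.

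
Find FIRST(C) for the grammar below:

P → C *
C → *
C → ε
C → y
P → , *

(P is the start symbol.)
{ '*', 'y', ε }

To compute FIRST(C), examine every production with C on the left-hand side, reading each right-hand side left to right until a non-nullable symbol is reached.

From C → *:
  - '*' is a terminal: add '*' and stop
From C → ε:
  - ε-production, so ε ∈ FIRST(C)
From C → y:
  - y is a terminal: add 'y' and stop

Collecting: FIRST(C) = { '*', 'y', ε }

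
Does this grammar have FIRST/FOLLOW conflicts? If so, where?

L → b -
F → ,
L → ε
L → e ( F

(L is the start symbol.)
Nullable non-terminals: L.

L: nullable alternative(s) L → ε; FOLLOW(L) = { $ }
  L → b -: FIRST \ {ε} = { 'b' } — disjoint from FOLLOW(L)
  L → ε: FIRST \ {ε} = { } — this is the only nullable alternative, skip
  L → e ( F: FIRST \ {ε} = { 'e' } — disjoint from FOLLOW(L)

F has no nullable alternative, so no FIRST/FOLLOW check is needed there.

No FIRST/FOLLOW conflicts found.

Answer: No FIRST/FOLLOW conflicts.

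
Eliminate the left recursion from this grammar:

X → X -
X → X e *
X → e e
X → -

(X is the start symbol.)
X is directly left-recursive. The standard transformation for
  A → A α₁ | ... | A α_m | β₁ | ... | β_n
is
  A  → β₁ A' | ... | β_n A'
  A' → α₁ A' | ... | α_m A' | ε

X → e e becomes X → e e X'
X → - becomes X → - X'
X → X - becomes X' → - X'
X → X e * becomes X' → e * X'
Add X' → ε

Resulting grammar:
X → e e X'
X → - X'
X' → - X'
X' → e * X'
X' → ε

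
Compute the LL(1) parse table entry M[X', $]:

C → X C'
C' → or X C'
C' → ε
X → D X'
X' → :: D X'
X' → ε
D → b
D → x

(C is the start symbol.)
To find M[X', $], we find productions for X' where $ is in the predict set (PREDICT(N → α) = (FIRST(α) \ {ε}) ∪ (FOLLOW(N) if α ⇒* ε)).

Relevant sets:
  FOLLOW(X') = { $, 'or' }

X' → :: D X': PREDICT = { '::' }
X' → ε: PREDICT = { $, 'or' }
  $ is in predict set, so this production goes in M[X', $]

M[X', $] = X' → ε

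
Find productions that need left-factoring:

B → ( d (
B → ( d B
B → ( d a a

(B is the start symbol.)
Yes, B has productions with common prefix '( d'

Left-factoring is needed when two productions for the same non-terminal
share a common prefix on the right-hand side.

Productions for B:
  B → ( d (
  B → ( d B
  B → ( d a a

Found common prefix '( d' in productions for B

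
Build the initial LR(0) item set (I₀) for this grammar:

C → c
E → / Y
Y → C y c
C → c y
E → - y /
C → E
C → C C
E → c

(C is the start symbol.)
First, augment the grammar with C' → C
I₀ = CLOSURE({ [C' → . C] }):
  [C' → . C] has the dot before C: add [C → . c], [C → . c y], [C → . E], [C → . C C]
  [C → . E] has the dot before E: add [E → . / Y], [E → . - y /], [E → . c]
No further items can be added.

I₀ = { [C → . C C], [C → . E], [C → . c y], [C → . c], [C' → . C], [E → . - y /], [E → . / Y], [E → . c] }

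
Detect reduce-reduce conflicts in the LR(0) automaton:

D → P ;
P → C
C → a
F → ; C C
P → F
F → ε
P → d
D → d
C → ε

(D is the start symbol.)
Yes — I0: [C → .] vs [F → .]; I7: [D → d .] vs [P → d .]

A reduce-reduce conflict occurs when an LR(0) state has two complete items [A → α .] and [B → β .] — both call for a reduction, and with no lookahead the parser cannot choose between them.

Augment with D' → D and build the canonical LR(0) collection (I0 = CLOSURE({[D' → . D]}), then GOTO on every symbol after a dot until no new states appear). It has 11 states:
  I0: { [C → . a], [C → .], [D → . P ;], [D → . d], [D' → . D], [F → . ; C C], [F → .], [P → . C], [P → . F], [P → . d] }  — shift, 2 reduces
  I1: { [C → . a], [C → .], [F → ; . C C] }  — shift, reduce
  I2: { [P → C .] }  — reduce
  I3: { [D' → D .] }  — accept
  I4: { [P → F .] }  — reduce
  I5: { [D → P . ;] }  — shift
  I6: { [C → a .] }  — reduce
  I7: { [D → d .], [P → d .] }  — 2 reduces
  I8: { [D → P ; .] }  — reduce
  I9: { [C → . a], [C → .], [F → ; C . C] }  — shift, reduce
  I10: { [F → ; C C .] }  — reduce

I0 contains complete items [C → .], [F → .] — reduce-reduce conflict.
I7 contains complete items [D → d .], [P → d .] — reduce-reduce conflict.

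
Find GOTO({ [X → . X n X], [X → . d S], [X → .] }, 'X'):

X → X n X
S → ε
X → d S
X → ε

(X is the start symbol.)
GOTO(I, 'X') = CLOSURE({ [A → αX.β] : [A → α.Xβ] ∈ I, X = 'X' })

Items with dot before 'X', with the dot advanced:
  [X → . X n X] → [X → X . n X]
Closure adds nothing (no advanced item has the dot before a non-terminal).

GOTO = { [X → X . n X] }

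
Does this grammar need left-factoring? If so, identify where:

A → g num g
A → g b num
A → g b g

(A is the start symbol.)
Left-factoring is needed when two productions for the same non-terminal
share a common prefix on the right-hand side.

Productions for A:
  A → g num g
  A → g b num
  A → g b g

Found common prefix 'g' in productions for A

Answer: Yes, A has productions with common prefix 'g'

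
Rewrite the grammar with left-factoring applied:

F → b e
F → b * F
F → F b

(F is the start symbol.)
Left-factoring transforms A → αβ₁ | αβ₂ into A → αA' and A' → β₁ | β₂
(α is the longest common prefix among the alternatives). Repeat until
no nonterminal has two alternatives with a common prefix.

Round 1: F has alternatives sharing prefix 'b'. Introduce F': F → b F'
  Add: F' → e
  Add: F' → * F

No remaining common prefixes — done.

Resulting grammar:
F → b F'
F' → e
F' → * F
F → F b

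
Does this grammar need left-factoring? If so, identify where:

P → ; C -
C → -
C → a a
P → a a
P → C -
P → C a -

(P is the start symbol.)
Yes, P has productions with common prefix 'C'

Left-factoring is needed when two productions for the same non-terminal
share a common prefix on the right-hand side.

Productions for P:
  P → ; C -
  P → a a
  P → C -
  P → C a -
Productions for C:
  C → -
  C → a a

Found common prefix 'C' in productions for P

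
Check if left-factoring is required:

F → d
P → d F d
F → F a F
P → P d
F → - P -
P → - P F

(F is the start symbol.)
Left-factoring is needed when two productions for the same non-terminal
share a common prefix on the right-hand side.

Productions for F:
  F → d
  F → F a F
  F → - P -
Productions for P:
  P → d F d
  P → P d
  P → - P F

No common prefixes found.

Answer: No, left-factoring is not needed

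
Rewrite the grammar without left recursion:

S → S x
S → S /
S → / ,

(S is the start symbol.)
S is directly left-recursive. The standard transformation for
  A → A α₁ | ... | A α_m | β₁ | ... | β_n
is
  A  → β₁ A' | ... | β_n A'
  A' → α₁ A' | ... | α_m A' | ε

S → / , becomes S → / , S'
S → S x becomes S' → x S'
S → S / becomes S' → / S'
Add S' → ε

Resulting grammar:
S → / , S'
S' → x S'
S' → / S'
S' → ε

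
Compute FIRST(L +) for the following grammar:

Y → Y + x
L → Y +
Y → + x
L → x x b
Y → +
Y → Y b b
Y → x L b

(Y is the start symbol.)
FIRST sets of the non-terminals involved (from the grammar, by fixed-point iteration):
  FIRST(L) = { '+', 'x' }

To compute FIRST(L +), process the symbols left to right:
Symbol L is a non-terminal. Add FIRST(L) \ {ε} = { '+', 'x' }
L is not nullable (ε ∉ FIRST(L)), so stop here.
FIRST(L +) = { '+', 'x' }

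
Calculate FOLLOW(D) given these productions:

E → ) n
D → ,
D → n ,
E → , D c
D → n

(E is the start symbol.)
To compute FOLLOW(D), find every occurrence of D on a right-hand side N → α D β: add FIRST(β) \ {ε}, and if β is empty or nullable also add FOLLOW(N). Iterate to a fixed point.

In E → , D c: D is followed by c, add FIRST(c) \ {ε} = { 'c' }

Taking the union: FOLLOW(D) = { 'c' }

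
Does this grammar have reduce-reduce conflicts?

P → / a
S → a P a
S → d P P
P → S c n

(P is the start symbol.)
No reduce-reduce conflicts

A reduce-reduce conflict occurs when an LR(0) state has two complete items [A → α .] and [B → β .] — both call for a reduction, and with no lookahead the parser cannot choose between them.

Augment with P' → P and build the canonical LR(0) collection (I0 = CLOSURE({[P' → . P]}), then GOTO on every symbol after a dot until no new states appear). It has 13 states:
  I0: { [P → . / a], [P → . S c n], [P' → . P], [S → . a P a], [S → . d P P] }  — shift
  I1: { [P → / . a] }  — shift
  I2: { [P' → P .] }  — accept
  I3: { [P → S . c n] }  — shift
  I4: { [P → . / a], [P → . S c n], [S → . a P a], [S → . d P P], [S → a . P a] }  — shift
  I5: { [P → . / a], [P → . S c n], [S → . a P a], [S → . d P P], [S → d . P P] }  — shift
  I6: { [P → . / a], [P → . S c n], [S → . a P a], [S → . d P P], [S → d P . P] }  — shift
  I7: { [S → d P P .] }  — reduce
  I8: { [S → a P . a] }  — shift
  I9: { [S → a P a .] }  — reduce
  I10: { [P → S c . n] }  — shift
  I11: { [P → S c n .] }  — reduce
  I12: { [P → / a .] }  — reduce

No state contains more than one complete item.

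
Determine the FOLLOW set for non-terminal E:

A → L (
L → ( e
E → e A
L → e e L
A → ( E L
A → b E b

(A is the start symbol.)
To compute FOLLOW(E), find every occurrence of E on a right-hand side N → α E β: add FIRST(β) \ {ε}, and if β is empty or nullable also add FOLLOW(N). Iterate to a fixed point.

In A → ( E L: E is followed by L, add FIRST(L) \ {ε} = { '(', 'e' }
In A → b E b: E is followed by b, add FIRST(b) \ {ε} = { 'b' }

Taking the union: FOLLOW(E) = { '(', 'b', 'e' }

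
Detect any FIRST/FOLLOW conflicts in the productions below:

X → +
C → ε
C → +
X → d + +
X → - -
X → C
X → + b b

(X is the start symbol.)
No FIRST/FOLLOW conflicts.

Nullable non-terminals: C, X.
FIRST sets used below: FIRST(C) = { '+', ε }

C: nullable alternative(s) C → ε; FOLLOW(C) = { $ }
  C → ε: FIRST \ {ε} = { } — this is the only nullable alternative, skip
  C → +: FIRST \ {ε} = { '+' } — disjoint from FOLLOW(C)

X: nullable alternative(s) X → C; FOLLOW(X) = { $ }
  X → +: FIRST \ {ε} = { '+' } — disjoint from FOLLOW(X)
  X → d + +: FIRST \ {ε} = { 'd' } — disjoint from FOLLOW(X)
  X → - -: FIRST \ {ε} = { '-' } — disjoint from FOLLOW(X)
  X → C: FIRST \ {ε} = { '+' } — this is the only nullable alternative, skip
  X → + b b: FIRST \ {ε} = { '+' } — disjoint from FOLLOW(X)

No FIRST/FOLLOW conflicts found.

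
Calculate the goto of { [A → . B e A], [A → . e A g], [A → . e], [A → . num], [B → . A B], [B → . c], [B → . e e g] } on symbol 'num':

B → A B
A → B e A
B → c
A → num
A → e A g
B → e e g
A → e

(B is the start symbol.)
GOTO(I, 'num') = CLOSURE({ [A → αX.β] : [A → α.Xβ] ∈ I, X = 'num' })

Items with dot before 'num', with the dot advanced:
  [A → . num] → [A → num .]
Closure adds nothing (no advanced item has the dot before a non-terminal).

GOTO = { [A → num .] }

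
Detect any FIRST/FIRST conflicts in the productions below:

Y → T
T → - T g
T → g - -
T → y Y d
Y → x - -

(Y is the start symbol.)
No FIRST/FIRST conflicts.

A FIRST/FIRST conflict occurs when two productions N → α and N → β for the same non-terminal have FIRST(α) ∩ FIRST(β) ≠ ∅ (with ε ∈ FIRST of a nullable right-hand side, so two nullable alternatives also conflict).

FIRST sets of the non-terminals at (or reachable through a nullable prefix from) the front of some alternative:
  FIRST(T) = { '-', 'g', 'y' }

Productions for Y:
  Y → T: FIRST = { '-', 'g', 'y' }
  Y → x - -: FIRST = { 'x' }
Productions for T:
  T → - T g: FIRST = { '-' }
  T → g - -: FIRST = { 'g' }
  T → y Y d: FIRST = { 'y' }

All alternatives of each non-terminal have pairwise disjoint FIRST sets.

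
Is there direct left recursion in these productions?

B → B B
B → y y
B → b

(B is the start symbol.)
Direct left recursion occurs when N → N α for some non-terminal N (the right-hand side begins with the left-hand side itself).

B → B B: LEFT RECURSIVE (starts with B)
B → y y: starts with y
B → b: starts with b

The grammar has direct left recursion on: B.

Answer: Yes, B is left-recursive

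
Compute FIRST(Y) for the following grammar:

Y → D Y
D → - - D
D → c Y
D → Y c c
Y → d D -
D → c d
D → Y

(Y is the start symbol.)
FIRST sets of the other non-terminals involved (by the same procedure, iterated to a fixed point):
  FIRST(D) = { '-', 'c', 'd' }

From Y → D Y:
  - D is a non-terminal: add FIRST(D) \ {ε} = { '-', 'c', 'd' }
    D is not nullable, so stop
From Y → d D -:
  - d is a terminal: add 'd' and stop

Collecting: FIRST(Y) = { '-', 'c', 'd' }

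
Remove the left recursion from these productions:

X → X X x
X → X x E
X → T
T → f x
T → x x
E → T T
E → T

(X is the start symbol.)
X → T X'
X' → X x X'
X' → x E X'
X' → ε
T → f x
T → x x
E → T T
E → T

X is directly left-recursive. The standard transformation for
  A → A α₁ | ... | A α_m | β₁ | ... | β_n
is
  A  → β₁ A' | ... | β_n A'
  A' → α₁ A' | ... | α_m A' | ε

X → T becomes X → T X'
X → X X x becomes X' → X x X'
X → X x E becomes X' → x E X'
Add X' → ε

Productions for other non-terminals are unchanged:
  T → f x
  T → x x
  E → T T
  E → T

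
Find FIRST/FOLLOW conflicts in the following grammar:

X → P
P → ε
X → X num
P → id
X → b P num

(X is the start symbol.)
Yes. X → X num with FOLLOW(X) on { 'num' }

A FIRST/FOLLOW conflict occurs when a non-terminal N has a nullable alternative N → β (β ⇒* ε) and another alternative N → α with FIRST(α) ∩ FOLLOW(N) ≠ ∅: on such a lookahead the parser cannot decide between expanding α and letting N vanish via β.

Nullable non-terminals: P, X.
FIRST sets used below: FIRST(P) = { 'id', ε }, FIRST(X) = { 'b', 'id', 'num', ε }

P: nullable alternative(s) P → ε; FOLLOW(P) = { $, 'num' }
  P → ε: FIRST \ {ε} = { } — this is the only nullable alternative, skip
  P → id: FIRST \ {ε} = { 'id' } — disjoint from FOLLOW(P)

X: nullable alternative(s) X → P; FOLLOW(X) = { $, 'num' }
  X → P: FIRST \ {ε} = { 'id' } — this is the only nullable alternative, skip
  X → X num: FIRST \ {ε} = { 'b', 'id', 'num' } — overlaps FOLLOW(X) on { 'num' }: CONFLICT
  X → b P num: FIRST \ {ε} = { 'b' } — disjoint from FOLLOW(X)

So the grammar has 1 FIRST/FOLLOW conflict (marked CONFLICT above).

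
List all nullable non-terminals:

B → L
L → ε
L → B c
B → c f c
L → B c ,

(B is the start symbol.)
{ 'B', 'L' }

ε-productions: L → ε
So L is immediately nullable.
B → L: every symbol on the right is nullable, so B is nullable too.
Every non-terminal is now nullable.
Nullable = { 'B', 'L' }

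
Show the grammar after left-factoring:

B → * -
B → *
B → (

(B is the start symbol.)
B → * B'
B' → -
B' → ε
B → (

Left-factoring transforms A → αβ₁ | αβ₂ into A → αA' and A' → β₁ | β₂
(α is the longest common prefix among the alternatives). Repeat until
no nonterminal has two alternatives with a common prefix.

Round 1: B has alternatives sharing prefix '*'. Introduce B': B → * B'
  Add: B' → -
  Add: B' → ε

No remaining common prefixes — done.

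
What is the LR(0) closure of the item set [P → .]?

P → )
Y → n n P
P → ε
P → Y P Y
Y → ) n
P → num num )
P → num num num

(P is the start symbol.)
To compute CLOSURE, for each item [A → α.Bβ] where B is a non-terminal, add [B → .γ] for all productions B → γ; repeat for the newly added items until nothing changes.

Start with: [P → .]
The dot is at the end, so nothing is added.

CLOSURE = { [P → .] }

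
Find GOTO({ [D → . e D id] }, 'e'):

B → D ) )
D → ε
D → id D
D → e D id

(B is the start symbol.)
{ [D → . e D id], [D → . id D], [D → .], [D → e . D id] }

GOTO(I, 'e') = CLOSURE({ [A → αX.β] : [A → α.Xβ] ∈ I, X = 'e' })

Items with dot before 'e', with the dot advanced:
  [D → . e D id] → [D → e . D id]
Closure of the advanced items:
  [D → e . D id] has the dot before D: add [D → .], [D → . id D], [D → . e D id]

GOTO = { [D → . e D id], [D → . id D], [D → .], [D → e . D id] }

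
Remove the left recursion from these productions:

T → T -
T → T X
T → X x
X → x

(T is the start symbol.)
T is directly left-recursive. The standard transformation for
  A → A α₁ | ... | A α_m | β₁ | ... | β_n
is
  A  → β₁ A' | ... | β_n A'
  A' → α₁ A' | ... | α_m A' | ε

T → X x becomes T → X x T'
T → T - becomes T' → - T'
T → T X becomes T' → X T'
Add T' → ε

Productions for other non-terminals are unchanged:
  X → x

Resulting grammar:
T → X x T'
T' → - T'
T' → X T'
T' → ε
X → x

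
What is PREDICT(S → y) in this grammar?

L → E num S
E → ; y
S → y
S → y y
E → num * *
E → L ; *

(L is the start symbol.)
PREDICT(S → y) = (FIRST(RHS) \ {ε}) ∪ (FOLLOW(S) if ε ∈ FIRST(RHS), i.e. RHS ⇒* ε)
FIRST(y) = { 'y' }
ε ∉ FIRST(y), so FOLLOW(S) is not added.
PREDICT(S → y) = { 'y' }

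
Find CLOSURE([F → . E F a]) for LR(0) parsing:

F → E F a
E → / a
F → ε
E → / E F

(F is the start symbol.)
To compute CLOSURE, for each item [A → α.Bβ] where B is a non-terminal, add [B → .γ] for all productions B → γ; repeat for the newly added items until nothing changes.

Start with: [F → . E F a]
  [F → . E F a] has the dot before E: add [E → . / a], [E → . / E F]
No further items can be added.

CLOSURE = { [E → . / E F], [E → . / a], [F → . E F a] }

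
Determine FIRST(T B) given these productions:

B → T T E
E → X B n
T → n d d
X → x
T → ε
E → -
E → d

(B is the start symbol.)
{ '-', 'd', 'n', 'x' }

FIRST sets of the non-terminals involved (from the grammar, by fixed-point iteration):
  FIRST(T) = { 'n', ε }
  FIRST(B) = { '-', 'd', 'n', 'x' }

To compute FIRST(T B), process the symbols left to right:
Symbol T is a non-terminal. Add FIRST(T) \ {ε} = { 'n' }
T is nullable (ε ∈ FIRST(T)), continue to the next symbol.
Symbol B is a non-terminal. Add FIRST(B) \ {ε} = { '-', 'd', 'n', 'x' }
B is not nullable (ε ∉ FIRST(B)), so stop here.
FIRST(T B) = { '-', 'd', 'n', 'x' }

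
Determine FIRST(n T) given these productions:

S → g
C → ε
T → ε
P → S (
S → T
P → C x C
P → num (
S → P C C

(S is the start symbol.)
{ 'n' }

To compute FIRST(n T), process the symbols left to right:
Symbol n is a terminal. Add 'n' and stop.
FIRST(n T) = { 'n' }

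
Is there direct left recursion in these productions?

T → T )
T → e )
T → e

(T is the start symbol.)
Yes, T is left-recursive

Direct left recursion occurs when N → N α for some non-terminal N (the right-hand side begins with the left-hand side itself).

T → T ): LEFT RECURSIVE (starts with T)
T → e ): starts with e
T → e: starts with e

The grammar has direct left recursion on: T.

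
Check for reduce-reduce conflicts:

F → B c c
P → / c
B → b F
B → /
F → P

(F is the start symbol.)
A reduce-reduce conflict occurs when an LR(0) state has two complete items [A → α .] and [B → β .] — both call for a reduction, and with no lookahead the parser cannot choose between them.

Augment with F' → F and build the canonical LR(0) collection (I0 = CLOSURE({[F' → . F]}), then GOTO on every symbol after a dot until no new states appear). It has 10 states:
  I0: { [B → . /], [B → . b F], [F → . B c c], [F → . P], [F' → . F], [P → . / c] }  — shift
  I1: { [B → / .], [P → / . c] }  — shift, reduce
  I2: { [F → B . c c] }  — shift
  I3: { [F' → F .] }  — accept
  I4: { [F → P .] }  — reduce
  I5: { [B → . /], [B → . b F], [B → b . F], [F → . B c c], [F → . P], [P → . / c] }  — shift
  I6: { [B → b F .] }  — reduce
  I7: { [F → B c . c] }  — shift
  I8: { [F → B c c .] }  — reduce
  I9: { [P → / c .] }  — reduce

No state contains more than one complete item.

Answer: No reduce-reduce conflicts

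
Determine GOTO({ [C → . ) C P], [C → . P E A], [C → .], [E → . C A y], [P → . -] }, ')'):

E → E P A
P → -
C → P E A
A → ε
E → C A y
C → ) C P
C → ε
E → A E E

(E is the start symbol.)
{ [C → ) . C P], [C → . ) C P], [C → . P E A], [C → .], [P → . -] }

GOTO(I, ')') = CLOSURE({ [A → αX.β] : [A → α.Xβ] ∈ I, X = ')' })

Items with dot before ')', with the dot advanced:
  [C → . ) C P] → [C → ) . C P]
Closure of the advanced items:
  [C → ) . C P] has the dot before C: add [C → . P E A], [C → . ) C P], [C → .]
  [C → . P E A] has the dot before P: add [P → . -]

GOTO = { [C → ) . C P], [C → . ) C P], [C → . P E A], [C → .], [P → . -] }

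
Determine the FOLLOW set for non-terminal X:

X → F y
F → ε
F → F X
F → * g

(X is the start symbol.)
X is the start symbol, so $ ∈ FOLLOW(X).
In F → F X: X is at the end, add FOLLOW(F)

The FOLLOW sets referred to above (computed the same way, to a fixed point):
  FOLLOW(F) = { '*', 'y' }

Taking the union: FOLLOW(X) = { $, '*', 'y' }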